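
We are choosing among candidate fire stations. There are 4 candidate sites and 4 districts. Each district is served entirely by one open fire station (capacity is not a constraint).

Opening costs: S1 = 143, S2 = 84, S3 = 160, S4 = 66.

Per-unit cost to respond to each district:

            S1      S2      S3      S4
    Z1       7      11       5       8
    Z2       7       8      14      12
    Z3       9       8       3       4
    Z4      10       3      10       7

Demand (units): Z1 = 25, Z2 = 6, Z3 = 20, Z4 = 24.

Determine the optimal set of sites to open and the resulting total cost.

For any fixed open set, each district goes to its cheapest open site; total = fixed + service.
{S2, S3}: Z1→S3 5·25=125, Z2→S2 8·6=48, Z3→S3 3·20=60, Z4→S2 3·24=72. Service 305; fixed 244; total 549.
{S2, S4}: service 400 + fixed 150 = 550
{S4}: service 520 + fixed 66 = 586
{S1, S2, S3, S4}: Z1→S3 5·25=125, Z2→S1 7·6=42, Z3→S3 3·20=60, Z4→S2 3·24=72. Service 299; fixed 453; total 752.
No other subset beats 549.

Open S2 and S3; minimum total cost 549.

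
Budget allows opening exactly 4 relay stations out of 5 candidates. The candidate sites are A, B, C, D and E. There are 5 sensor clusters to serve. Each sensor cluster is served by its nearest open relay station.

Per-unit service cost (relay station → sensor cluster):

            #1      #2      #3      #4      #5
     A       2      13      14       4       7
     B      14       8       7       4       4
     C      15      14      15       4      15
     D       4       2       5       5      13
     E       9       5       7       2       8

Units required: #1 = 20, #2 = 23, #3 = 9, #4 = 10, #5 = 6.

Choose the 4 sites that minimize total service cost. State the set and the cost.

Choose A, B, D and E; total service cost 175.

With exactly 4 open, each sensor cluster uses its cheapest among the chosen.
{A, B, D, E}: #1→A 2·20=40, #2→D 2·23=46, #3→D 5·9=45, #4→E 2·10=20, #5→B 4·6=24. Service cost 175.
{A, C, D, E}: service cost 193
{A, B, C, D}: service cost 195
Among all 5 size-4 choices, {A, B, D, E} is lowest.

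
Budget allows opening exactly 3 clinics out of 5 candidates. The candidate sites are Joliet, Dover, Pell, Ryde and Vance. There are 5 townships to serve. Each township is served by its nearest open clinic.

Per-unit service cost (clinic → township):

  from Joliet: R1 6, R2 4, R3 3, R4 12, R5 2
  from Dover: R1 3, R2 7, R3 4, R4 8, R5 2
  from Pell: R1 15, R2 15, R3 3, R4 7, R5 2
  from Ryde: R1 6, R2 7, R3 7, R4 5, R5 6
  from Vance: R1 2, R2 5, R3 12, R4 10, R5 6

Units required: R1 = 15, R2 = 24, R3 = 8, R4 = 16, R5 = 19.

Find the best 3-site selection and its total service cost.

With exactly 3 open, each township uses its cheapest among the chosen.
{Joliet, Ryde, Vance}: R1→Vance 2·15=30, R2→Joliet 4·24=96, R3→Joliet 3·8=24, R4→Ryde 5·16=80, R5→Joliet 2·19=38. Service cost 268.
{Joliet, Dover, Ryde}: service cost 283
{Pell, Ryde, Vance}: service cost 292
Among all 10 size-3 choices, {Joliet, Ryde, Vance} is lowest.

Choose Joliet, Ryde and Vance; total service cost 268.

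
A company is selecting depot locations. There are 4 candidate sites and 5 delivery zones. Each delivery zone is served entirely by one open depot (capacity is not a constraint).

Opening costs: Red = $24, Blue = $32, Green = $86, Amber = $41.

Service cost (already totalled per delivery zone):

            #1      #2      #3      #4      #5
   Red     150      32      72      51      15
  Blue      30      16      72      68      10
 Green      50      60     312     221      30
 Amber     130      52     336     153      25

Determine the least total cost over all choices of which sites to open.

Minimum total cost: 228

For any fixed open set, each delivery zone goes to its cheapest open site; total = fixed + service.
{Blue}: #1→Blue 30, #2→Blue 16, #3→Blue 72, #4→Blue 68, #5→Blue 10. Service 196; fixed 32; total 228.
{Red, Blue}: service 179 + fixed 56 = 235
{Blue, Amber}: service 196 + fixed 73 = 269
{Red, Blue, Green, Amber}: #1→Blue 30, #2→Blue 16, #3→Red 72, #4→Red 51, #5→Blue 10. Service 179; fixed 183; total 362.
(All 15 nonempty subsets were checked; Blue only is lowest.)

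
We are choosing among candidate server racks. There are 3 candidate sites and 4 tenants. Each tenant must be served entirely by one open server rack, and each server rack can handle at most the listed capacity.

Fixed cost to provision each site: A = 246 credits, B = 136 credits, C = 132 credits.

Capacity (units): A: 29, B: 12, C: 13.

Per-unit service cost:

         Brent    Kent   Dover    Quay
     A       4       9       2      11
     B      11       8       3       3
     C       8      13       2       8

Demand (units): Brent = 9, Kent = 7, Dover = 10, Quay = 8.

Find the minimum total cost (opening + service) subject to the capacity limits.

Minimum total cost: 525

Open {A, B}: Brent→A 4·9=36, Kent→A 9·7=63, Dover→A 2·10=20, Quay→B 3·8=24.
Loads: A carries 26/29, B carries 8/12. Service 143; fixed 382; total 525.
Next best feasible plan costs 561.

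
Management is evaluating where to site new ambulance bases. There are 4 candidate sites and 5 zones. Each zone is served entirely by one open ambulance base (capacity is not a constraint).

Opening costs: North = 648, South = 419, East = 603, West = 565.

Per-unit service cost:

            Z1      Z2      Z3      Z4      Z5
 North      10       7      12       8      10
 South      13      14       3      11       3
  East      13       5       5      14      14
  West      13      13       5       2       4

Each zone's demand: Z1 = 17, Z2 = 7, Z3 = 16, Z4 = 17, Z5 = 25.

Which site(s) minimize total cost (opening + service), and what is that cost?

For any fixed open set, each zone goes to its cheapest open site; total = fixed + service.
{South}: Z1→South 13·17=221, Z2→South 14·7=98, Z3→South 3·16=48, Z4→South 11·17=187, Z5→South 3·25=75. Service 629; fixed 419; total 1048.
{West}: service 526 + fixed 565 = 1091
{North}: Z1→North 10·17=170, Z2→North 7·7=49, Z3→North 12·16=192, Z4→North 8·17=136, Z5→North 10·25=250. Service 797; fixed 648; total 1445.
{North, South, East, West}: service 362 + fixed 2235 = 2597
No other subset beats 1048.

Open South only; minimum total cost 1048.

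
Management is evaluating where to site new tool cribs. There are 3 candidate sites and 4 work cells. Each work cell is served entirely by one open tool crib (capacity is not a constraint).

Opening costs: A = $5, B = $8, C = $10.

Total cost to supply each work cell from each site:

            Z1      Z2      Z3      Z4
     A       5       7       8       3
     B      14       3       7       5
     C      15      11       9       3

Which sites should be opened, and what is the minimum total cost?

For any fixed open set, each work cell goes to its cheapest open site; total = fixed + service.
{A}: Z1→A 5, Z2→A 7, Z3→A 8, Z4→A 3. Service 23; fixed 5; total 28.
{A, B}: Z1→A 5, Z2→B 3, Z3→B 7, Z4→A 3. Service 18; fixed 13; total 31.
{B}: service 29 + fixed 8 = 37
{A, B, C}: service 18 + fixed 23 = 41
No other subset beats 28.

Open A only; minimum total cost 28.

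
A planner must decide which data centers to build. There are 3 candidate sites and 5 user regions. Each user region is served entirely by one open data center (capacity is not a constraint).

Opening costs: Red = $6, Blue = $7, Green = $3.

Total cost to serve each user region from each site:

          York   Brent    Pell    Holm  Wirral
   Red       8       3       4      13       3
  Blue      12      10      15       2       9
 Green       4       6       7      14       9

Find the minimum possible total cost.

For any fixed open set, each user region goes to its cheapest open site; total = fixed + service.
{Red, Blue, Green}: York→Green 4, Brent→Red 3, Pell→Red 4, Holm→Blue 2, Wirral→Red 3. Service 16; fixed 16; total 32.
{Red, Blue}: service 20 + fixed 13 = 33
{Red, Green}: York→Green 4, Brent→Red 3, Pell→Red 4, Holm→Red 13, Wirral→Red 3. Service 27; fixed 9; total 36.
{Green}: service 40 + fixed 3 = 43
No other subset beats 32.

Minimum total cost: 32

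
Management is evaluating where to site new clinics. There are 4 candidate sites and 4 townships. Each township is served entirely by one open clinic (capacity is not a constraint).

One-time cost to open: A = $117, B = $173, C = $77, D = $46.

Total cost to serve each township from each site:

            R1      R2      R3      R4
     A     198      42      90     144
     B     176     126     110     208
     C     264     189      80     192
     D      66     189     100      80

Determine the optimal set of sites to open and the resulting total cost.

Open A and D; minimum total cost 441.

For any fixed open set, each township goes to its cheapest open site; total = fixed + service.
{A, D}: R1→D 66, R2→A 42, R3→A 90, R4→D 80. Service 278; fixed 163; total 441.
{D}: R1→D 66, R2→D 189, R3→D 100, R4→D 80. Service 435; fixed 46; total 481.
{A, C, D}: service 268 + fixed 240 = 508
{A, B, C, D}: service 268 + fixed 413 = 681
No other subset beats 441.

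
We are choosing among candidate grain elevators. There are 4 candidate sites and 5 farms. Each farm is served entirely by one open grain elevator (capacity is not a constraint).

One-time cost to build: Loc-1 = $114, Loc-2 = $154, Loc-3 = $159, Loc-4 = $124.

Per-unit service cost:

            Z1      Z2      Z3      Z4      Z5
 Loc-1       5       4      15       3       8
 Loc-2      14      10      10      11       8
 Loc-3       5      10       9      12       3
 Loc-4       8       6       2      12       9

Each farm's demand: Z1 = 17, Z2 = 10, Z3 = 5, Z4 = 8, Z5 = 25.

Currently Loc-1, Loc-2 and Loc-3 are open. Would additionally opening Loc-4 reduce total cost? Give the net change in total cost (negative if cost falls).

No — net change +89 (cost rises by 89).

Current service cost with {Loc-1, Loc-2, Loc-3}: 269.
Adding Loc-4: each farm re-picks its cheapest; new service cost 234, saving 35.
Extra fixed cost: 124. Net change = 124 − 35 = 89.
(Totals: 696 → 785.)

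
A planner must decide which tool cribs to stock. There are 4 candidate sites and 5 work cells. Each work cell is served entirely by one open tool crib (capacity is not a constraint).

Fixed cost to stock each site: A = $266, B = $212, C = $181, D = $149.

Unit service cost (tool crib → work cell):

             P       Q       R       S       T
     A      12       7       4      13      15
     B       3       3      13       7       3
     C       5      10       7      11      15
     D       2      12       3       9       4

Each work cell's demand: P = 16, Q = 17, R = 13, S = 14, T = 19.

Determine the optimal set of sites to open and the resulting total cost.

For any fixed open set, each work cell goes to its cheapest open site; total = fixed + service.
{D}: P→D 2·16=32, Q→D 12·17=204, R→D 3·13=39, S→D 9·14=126, T→D 4·19=76. Service 477; fixed 149; total 626.
{B}: service 423 + fixed 212 = 635
{B, D}: service 277 + fixed 361 = 638
{A, B, C, D}: service 277 + fixed 808 = 1085
(All 15 nonempty subsets were checked; D only is lowest.)

Open D only; minimum total cost 626.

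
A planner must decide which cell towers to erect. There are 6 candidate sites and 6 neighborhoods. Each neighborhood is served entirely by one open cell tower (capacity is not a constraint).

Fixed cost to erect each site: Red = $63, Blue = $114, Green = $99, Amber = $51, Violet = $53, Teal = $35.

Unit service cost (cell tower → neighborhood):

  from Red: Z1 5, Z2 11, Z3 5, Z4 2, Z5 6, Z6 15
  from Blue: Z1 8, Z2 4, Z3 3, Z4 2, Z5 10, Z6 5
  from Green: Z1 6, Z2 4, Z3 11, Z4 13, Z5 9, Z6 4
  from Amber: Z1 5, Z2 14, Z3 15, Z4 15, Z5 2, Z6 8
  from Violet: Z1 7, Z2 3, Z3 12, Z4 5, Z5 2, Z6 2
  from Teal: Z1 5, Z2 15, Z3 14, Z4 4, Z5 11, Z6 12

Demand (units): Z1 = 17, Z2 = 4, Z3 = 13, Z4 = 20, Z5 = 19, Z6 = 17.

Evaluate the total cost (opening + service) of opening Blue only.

Total cost: 620

Each neighborhood is assigned to its cheapest site among the open ones.
{Blue}: Z1→Blue 8·17=136, Z2→Blue 4·4=16, Z3→Blue 3·13=39, Z4→Blue 2·20=40, Z5→Blue 10·19=190, Z6→Blue 5·17=85. Service 506; fixed 114; total 620.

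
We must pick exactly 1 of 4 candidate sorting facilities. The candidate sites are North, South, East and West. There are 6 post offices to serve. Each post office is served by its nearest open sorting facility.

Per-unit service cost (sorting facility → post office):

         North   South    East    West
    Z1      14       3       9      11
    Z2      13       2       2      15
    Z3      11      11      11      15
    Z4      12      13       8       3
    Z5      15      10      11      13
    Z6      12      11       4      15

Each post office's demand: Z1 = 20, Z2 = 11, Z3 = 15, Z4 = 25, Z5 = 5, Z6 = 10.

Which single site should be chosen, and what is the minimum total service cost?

With exactly 1 open, each post office uses its cheapest among the chosen.
{East}: Z1→East 9·20=180, Z2→East 2·11=22, Z3→East 11·15=165, Z4→East 8·25=200, Z5→East 11·5=55, Z6→East 4·10=40. Service cost 662.
{South}: service cost 732
{West}: service cost 900
Among all 4 size-1 choices, {East} is lowest.

Choose East only; total service cost 662.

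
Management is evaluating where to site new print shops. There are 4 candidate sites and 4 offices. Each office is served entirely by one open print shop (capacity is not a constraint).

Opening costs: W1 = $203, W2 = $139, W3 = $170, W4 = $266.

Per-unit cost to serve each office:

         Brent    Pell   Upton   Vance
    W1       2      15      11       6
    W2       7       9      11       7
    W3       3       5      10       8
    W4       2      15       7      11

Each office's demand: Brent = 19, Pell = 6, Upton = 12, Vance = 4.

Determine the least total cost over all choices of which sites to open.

Minimum total cost: 409

For any fixed open set, each office goes to its cheapest open site; total = fixed + service.
{W3}: Brent→W3 3·19=57, Pell→W3 5·6=30, Upton→W3 10·12=120, Vance→W3 8·4=32. Service 239; fixed 170; total 409.
{W2}: service 347 + fixed 139 = 486
{W1}: service 284 + fixed 203 = 487
{W1, W2, W3, W4}: service 176 + fixed 778 = 954
(All 15 nonempty subsets were checked; W3 only is lowest.)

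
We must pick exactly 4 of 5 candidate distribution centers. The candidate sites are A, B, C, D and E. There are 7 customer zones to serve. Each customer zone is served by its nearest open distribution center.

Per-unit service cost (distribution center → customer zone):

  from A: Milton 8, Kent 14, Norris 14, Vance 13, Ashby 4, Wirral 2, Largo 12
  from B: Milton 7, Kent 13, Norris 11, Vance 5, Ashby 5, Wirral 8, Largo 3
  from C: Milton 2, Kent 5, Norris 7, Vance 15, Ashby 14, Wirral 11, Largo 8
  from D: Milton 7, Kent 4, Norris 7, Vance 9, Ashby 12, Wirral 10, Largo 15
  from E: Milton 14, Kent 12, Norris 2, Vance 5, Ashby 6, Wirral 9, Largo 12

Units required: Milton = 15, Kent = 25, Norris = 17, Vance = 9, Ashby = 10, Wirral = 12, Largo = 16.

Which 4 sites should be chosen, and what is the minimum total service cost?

With exactly 4 open, each customer zone uses its cheapest among the chosen.
{A, B, C, E}: Milton→C 2·15=30, Kent→C 5·25=125, Norris→E 2·17=34, Vance→B 5·9=45, Ashby→A 4·10=40, Wirral→A 2·12=24, Largo→B 3·16=48. Service cost 346.
{A, B, D, E}: service cost 396
{A, C, D, E}: service cost 401
Among all 5 size-4 choices, {A, B, C, E} is lowest.

Choose A, B, C and E; total service cost 346.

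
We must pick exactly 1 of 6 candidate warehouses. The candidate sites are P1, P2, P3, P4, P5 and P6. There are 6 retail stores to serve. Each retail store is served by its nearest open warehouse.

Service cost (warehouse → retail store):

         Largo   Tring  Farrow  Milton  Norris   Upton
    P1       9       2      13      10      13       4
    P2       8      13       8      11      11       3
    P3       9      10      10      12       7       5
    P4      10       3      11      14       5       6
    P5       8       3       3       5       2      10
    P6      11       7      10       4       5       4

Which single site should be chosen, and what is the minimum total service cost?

With exactly 1 open, each retail store uses its cheapest among the chosen.
{P5}: Largo→P5 8, Tring→P5 3, Farrow→P5 3, Milton→P5 5, Norris→P5 2, Upton→P5 10. Service cost 31.
{P6}: service cost 41
{P4}: service cost 49
Among all 6 size-1 choices, {P5} is lowest.

Choose P5 only; total service cost 31.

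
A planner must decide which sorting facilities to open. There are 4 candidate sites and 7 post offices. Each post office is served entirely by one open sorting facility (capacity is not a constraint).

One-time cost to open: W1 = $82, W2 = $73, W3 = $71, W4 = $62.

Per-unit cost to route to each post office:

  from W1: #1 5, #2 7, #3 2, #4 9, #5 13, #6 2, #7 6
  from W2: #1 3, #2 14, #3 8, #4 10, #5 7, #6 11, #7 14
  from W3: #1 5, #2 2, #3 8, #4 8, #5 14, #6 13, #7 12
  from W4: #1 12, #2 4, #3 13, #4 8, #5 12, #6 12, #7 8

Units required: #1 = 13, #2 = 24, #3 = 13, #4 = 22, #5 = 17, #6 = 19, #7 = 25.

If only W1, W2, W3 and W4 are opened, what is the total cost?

Each post office is assigned to its cheapest site among the open ones.
{W1, W2, W3, W4}: #1→W2 3·13=39, #2→W3 2·24=48, #3→W1 2·13=26, #4→W3 8·22=176, #5→W2 7·17=119, #6→W1 2·19=38, #7→W1 6·25=150. Service 596; fixed 288; total 884.

Total cost: 884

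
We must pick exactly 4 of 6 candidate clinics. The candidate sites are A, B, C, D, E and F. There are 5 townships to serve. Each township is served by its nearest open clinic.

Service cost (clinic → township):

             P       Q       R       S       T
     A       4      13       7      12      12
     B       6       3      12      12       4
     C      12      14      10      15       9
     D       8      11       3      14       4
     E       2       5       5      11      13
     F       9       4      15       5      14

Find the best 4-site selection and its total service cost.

Choose B, D, E and F; total service cost 17.

With exactly 4 open, each township uses its cheapest among the chosen.
{B, D, E, F}: P→E 2, Q→B 3, R→D 3, S→F 5, T→B 4. Service cost 17.
{A, D, E, F}: service cost 18
{C, D, E, F}: service cost 18
Among all 15 size-4 choices, {B, D, E, F} is lowest.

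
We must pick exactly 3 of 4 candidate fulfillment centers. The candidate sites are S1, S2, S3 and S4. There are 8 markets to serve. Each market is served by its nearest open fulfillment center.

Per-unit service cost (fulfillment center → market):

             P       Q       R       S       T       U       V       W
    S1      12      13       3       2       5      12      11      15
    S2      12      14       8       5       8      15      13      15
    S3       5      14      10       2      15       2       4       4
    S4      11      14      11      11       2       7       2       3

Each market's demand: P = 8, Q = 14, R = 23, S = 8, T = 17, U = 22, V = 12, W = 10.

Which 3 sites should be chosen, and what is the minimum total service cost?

With exactly 3 open, each market uses its cheapest among the chosen.
{S1, S3, S4}: P→S3 5·8=40, Q→S1 13·14=182, R→S1 3·23=69, S→S1 2·8=16, T→S4 2·17=34, U→S3 2·22=44, V→S4 2·12=24, W→S4 3·10=30. Service cost 439.
{S1, S2, S3}: service cost 524
{S2, S3, S4}: service cost 568
Among all 4 size-3 choices, {S1, S3, S4} is lowest.

Choose S1, S3 and S4; total service cost 439.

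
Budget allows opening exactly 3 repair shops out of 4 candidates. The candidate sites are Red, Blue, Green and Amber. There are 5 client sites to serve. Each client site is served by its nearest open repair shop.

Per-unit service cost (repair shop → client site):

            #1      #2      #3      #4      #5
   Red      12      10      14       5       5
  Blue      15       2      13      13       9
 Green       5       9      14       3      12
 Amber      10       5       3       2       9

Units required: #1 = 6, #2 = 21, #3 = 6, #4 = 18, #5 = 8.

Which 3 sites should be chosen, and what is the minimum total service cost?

Choose Red, Blue and Amber; total service cost 196.

With exactly 3 open, each client site uses its cheapest among the chosen.
{Red, Blue, Amber}: #1→Amber 10·6=60, #2→Blue 2·21=42, #3→Amber 3·6=18, #4→Amber 2·18=36, #5→Red 5·8=40. Service cost 196.
{Blue, Green, Amber}: service cost 198
{Red, Green, Amber}: service cost 229
Among all 4 size-3 choices, {Red, Blue, Amber} is lowest.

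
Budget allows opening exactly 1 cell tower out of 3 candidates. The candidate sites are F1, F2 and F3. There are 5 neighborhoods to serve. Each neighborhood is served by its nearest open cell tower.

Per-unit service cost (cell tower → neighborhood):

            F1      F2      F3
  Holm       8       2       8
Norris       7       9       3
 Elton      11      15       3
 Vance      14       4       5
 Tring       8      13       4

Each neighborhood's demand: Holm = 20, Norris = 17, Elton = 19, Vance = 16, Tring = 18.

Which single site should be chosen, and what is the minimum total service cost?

With exactly 1 open, each neighborhood uses its cheapest among the chosen.
{F3}: Holm→F3 8·20=160, Norris→F3 3·17=51, Elton→F3 3·19=57, Vance→F3 5·16=80, Tring→F3 4·18=72. Service cost 420.
{F2}: service cost 776
{F1}: service cost 856
Among all 3 size-1 choices, {F3} is lowest.

Choose F3 only; total service cost 420.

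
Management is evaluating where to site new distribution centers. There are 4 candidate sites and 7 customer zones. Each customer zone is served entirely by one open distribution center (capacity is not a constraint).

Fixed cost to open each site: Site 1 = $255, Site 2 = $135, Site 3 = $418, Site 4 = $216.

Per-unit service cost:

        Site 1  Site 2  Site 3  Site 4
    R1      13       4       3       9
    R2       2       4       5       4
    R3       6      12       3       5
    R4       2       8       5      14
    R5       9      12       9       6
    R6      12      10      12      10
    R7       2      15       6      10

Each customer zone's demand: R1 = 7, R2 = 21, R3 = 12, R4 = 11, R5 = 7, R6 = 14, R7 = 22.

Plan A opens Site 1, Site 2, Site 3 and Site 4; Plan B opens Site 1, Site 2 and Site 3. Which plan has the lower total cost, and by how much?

Plan A: {Site 1, Site 2, Site 3, Site 4}: R1→Site 3 3·7=21, R2→Site 1 2·21=42, R3→Site 3 3·12=36, R4→Site 1 2·11=22, R5→Site 4 6·7=42, R6→Site 2 10·14=140, R7→Site 1 2·22=44. Service 347; fixed 1024; total 1371.
Plan B: {Site 1, Site 2, Site 3}: R1→Site 3 3·7=21, R2→Site 1 2·21=42, R3→Site 3 3·12=36, R4→Site 1 2·11=22, R5→Site 1 9·7=63, R6→Site 2 10·14=140, R7→Site 1 2·22=44. Service 368; fixed 808; total 1176.
Difference: |1371 − 1176| = 195.

Plan B is cheaper by 195.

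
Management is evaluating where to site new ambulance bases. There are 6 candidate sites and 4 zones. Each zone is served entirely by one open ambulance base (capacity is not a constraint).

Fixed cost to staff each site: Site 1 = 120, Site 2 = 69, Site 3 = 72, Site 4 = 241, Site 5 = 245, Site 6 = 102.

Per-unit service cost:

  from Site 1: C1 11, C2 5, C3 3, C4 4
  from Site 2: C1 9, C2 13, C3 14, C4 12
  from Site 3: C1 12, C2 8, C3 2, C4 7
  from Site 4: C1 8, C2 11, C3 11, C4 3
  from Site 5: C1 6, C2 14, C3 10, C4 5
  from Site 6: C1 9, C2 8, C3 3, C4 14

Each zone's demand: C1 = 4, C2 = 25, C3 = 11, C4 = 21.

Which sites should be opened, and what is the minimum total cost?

For any fixed open set, each zone goes to its cheapest open site; total = fixed + service.
{Site 1}: C1→Site 1 11·4=44, C2→Site 1 5·25=125, C3→Site 1 3·11=33, C4→Site 1 4·21=84. Service 286; fixed 120; total 406.
{Site 1, Site 2}: service 278 + fixed 189 = 467
{Site 1, Site 3}: C1→Site 1 11·4=44, C2→Site 1 5·25=125, C3→Site 3 2·11=22, C4→Site 1 4·21=84. Service 275; fixed 192; total 467.
{Site 1, Site 2, Site 3, Site 4, Site 5, Site 6}: service 234 + fixed 849 = 1083
No other subset beats 406.

Open Site 1 only; minimum total cost 406.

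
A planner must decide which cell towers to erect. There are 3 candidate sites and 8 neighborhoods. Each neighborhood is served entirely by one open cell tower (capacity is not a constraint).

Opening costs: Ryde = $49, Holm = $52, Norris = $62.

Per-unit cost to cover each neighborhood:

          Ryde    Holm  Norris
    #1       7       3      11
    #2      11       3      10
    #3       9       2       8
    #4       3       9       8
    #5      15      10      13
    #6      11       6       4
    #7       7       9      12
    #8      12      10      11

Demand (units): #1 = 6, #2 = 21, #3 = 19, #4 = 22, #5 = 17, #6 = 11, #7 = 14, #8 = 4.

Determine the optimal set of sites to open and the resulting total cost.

Open Ryde and Holm; minimum total cost 660.

For any fixed open set, each neighborhood goes to its cheapest open site; total = fixed + service.
{Ryde, Holm}: #1→Holm 3·6=18, #2→Holm 3·21=63, #3→Holm 2·19=38, #4→Ryde 3·22=66, #5→Holm 10·17=170, #6→Holm 6·11=66, #7→Ryde 7·14=98, #8→Holm 10·4=40. Service 559; fixed 101; total 660.
{Ryde, Holm, Norris}: #1→Holm 3·6=18, #2→Holm 3·21=63, #3→Holm 2·19=38, #4→Ryde 3·22=66, #5→Holm 10·17=170, #6→Norris 4·11=44, #7→Ryde 7·14=98, #8→Holm 10·4=40. Service 537; fixed 163; total 700.
{Holm}: #1→Holm 3·6=18, #2→Holm 3·21=63, #3→Holm 2·19=38, #4→Holm 9·22=198, #5→Holm 10·17=170, #6→Holm 6·11=66, #7→Holm 9·14=126, #8→Holm 10·4=40. Service 719; fixed 52; total 771.
{Ryde}: #1→Ryde 7·6=42, #2→Ryde 11·21=231, #3→Ryde 9·19=171, #4→Ryde 3·22=66, #5→Ryde 15·17=255, #6→Ryde 11·11=121, #7→Ryde 7·14=98, #8→Ryde 12·4=48. Service 1032; fixed 49; total 1081.
No other subset beats 660.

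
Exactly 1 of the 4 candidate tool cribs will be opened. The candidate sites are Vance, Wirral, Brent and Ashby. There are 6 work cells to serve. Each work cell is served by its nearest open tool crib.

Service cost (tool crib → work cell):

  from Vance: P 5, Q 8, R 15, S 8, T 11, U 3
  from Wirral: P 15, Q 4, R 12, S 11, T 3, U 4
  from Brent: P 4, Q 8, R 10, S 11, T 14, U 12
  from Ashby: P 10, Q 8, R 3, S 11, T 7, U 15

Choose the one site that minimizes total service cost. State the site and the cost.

With exactly 1 open, each work cell uses its cheapest among the chosen.
{Wirral}: P→Wirral 15, Q→Wirral 4, R→Wirral 12, S→Wirral 11, T→Wirral 3, U→Wirral 4. Service cost 49.
{Vance}: service cost 50
{Ashby}: service cost 54
Among all 4 size-1 choices, {Wirral} is lowest.

Choose Wirral only; total service cost 49.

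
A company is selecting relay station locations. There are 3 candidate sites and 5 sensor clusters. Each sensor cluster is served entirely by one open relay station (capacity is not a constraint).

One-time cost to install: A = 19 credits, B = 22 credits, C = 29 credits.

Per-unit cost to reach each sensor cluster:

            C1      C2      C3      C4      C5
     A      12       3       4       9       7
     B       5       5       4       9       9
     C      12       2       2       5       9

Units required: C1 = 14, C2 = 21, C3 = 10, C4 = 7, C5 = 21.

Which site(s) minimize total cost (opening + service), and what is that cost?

Open A, B and C; minimum total cost 384.

For any fixed open set, each sensor cluster goes to its cheapest open site; total = fixed + service.
{A, B, C}: C1→B 5·14=70, C2→C 2·21=42, C3→C 2·10=20, C4→C 5·7=35, C5→A 7·21=147. Service 314; fixed 70; total 384.
{B, C}: service 356 + fixed 51 = 407
{A, B}: service 383 + fixed 41 = 424
{A}: C1→A 12·14=168, C2→A 3·21=63, C3→A 4·10=40, C4→A 9·7=63, C5→A 7·21=147. Service 481; fixed 19; total 500.
No other subset beats 384.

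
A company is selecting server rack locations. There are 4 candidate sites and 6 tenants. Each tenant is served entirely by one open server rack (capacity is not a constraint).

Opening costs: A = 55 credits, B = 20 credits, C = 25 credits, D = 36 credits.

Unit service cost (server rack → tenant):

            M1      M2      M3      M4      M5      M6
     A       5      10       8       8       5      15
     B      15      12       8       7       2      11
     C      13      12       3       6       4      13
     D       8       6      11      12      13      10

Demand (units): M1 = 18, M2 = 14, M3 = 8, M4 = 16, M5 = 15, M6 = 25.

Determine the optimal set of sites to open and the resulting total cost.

Open B, C and D; minimum total cost 709.

For any fixed open set, each tenant goes to its cheapest open site; total = fixed + service.
{B, C, D}: M1→D 8·18=144, M2→D 6·14=84, M3→C 3·8=24, M4→C 6·16=96, M5→B 2·15=30, M6→D 10·25=250. Service 628; fixed 81; total 709.
{A, B, C, D}: service 574 + fixed 136 = 710
{C, D}: M1→D 8·18=144, M2→D 6·14=84, M3→C 3·8=24, M4→C 6·16=96, M5→C 4·15=60, M6→D 10·25=250. Service 658; fixed 61; total 719.
{B}: M1→B 15·18=270, M2→B 12·14=168, M3→B 8·8=64, M4→B 7·16=112, M5→B 2·15=30, M6→B 11·25=275. Service 919; fixed 20; total 939.
No other subset beats 709.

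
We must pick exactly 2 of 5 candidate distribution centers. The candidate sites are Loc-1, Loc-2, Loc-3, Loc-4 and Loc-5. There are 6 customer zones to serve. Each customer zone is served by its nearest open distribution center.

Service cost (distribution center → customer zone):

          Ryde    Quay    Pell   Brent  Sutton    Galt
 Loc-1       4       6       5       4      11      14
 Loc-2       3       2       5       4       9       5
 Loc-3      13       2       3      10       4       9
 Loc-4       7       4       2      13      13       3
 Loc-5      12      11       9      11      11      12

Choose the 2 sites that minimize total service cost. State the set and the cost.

With exactly 2 open, each customer zone uses its cheapest among the chosen.
{Loc-2, Loc-3}: Ryde→Loc-2 3, Quay→Loc-2 2, Pell→Loc-3 3, Brent→Loc-2 4, Sutton→Loc-3 4, Galt→Loc-2 5. Service cost 21.
{Loc-2, Loc-4}: service cost 23
{Loc-1, Loc-3}: service cost 26
Among all 10 size-2 choices, {Loc-2, Loc-3} is lowest.

Choose Loc-2 and Loc-3; total service cost 21.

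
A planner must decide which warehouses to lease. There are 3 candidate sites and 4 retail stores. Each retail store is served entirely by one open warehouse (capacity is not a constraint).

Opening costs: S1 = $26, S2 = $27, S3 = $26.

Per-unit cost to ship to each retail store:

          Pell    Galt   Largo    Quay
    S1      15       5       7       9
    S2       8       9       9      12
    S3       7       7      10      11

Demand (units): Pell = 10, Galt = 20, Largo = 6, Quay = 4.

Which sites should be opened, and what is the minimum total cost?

Open S1 and S3; minimum total cost 300.

For any fixed open set, each retail store goes to its cheapest open site; total = fixed + service.
{S1, S3}: Pell→S3 7·10=70, Galt→S1 5·20=100, Largo→S1 7·6=42, Quay→S1 9·4=36. Service 248; fixed 52; total 300.
{S1, S2}: Pell→S2 8·10=80, Galt→S1 5·20=100, Largo→S1 7·6=42, Quay→S1 9·4=36. Service 258; fixed 53; total 311.
{S1, S2, S3}: Pell→S3 7·10=70, Galt→S1 5·20=100, Largo→S1 7·6=42, Quay→S1 9·4=36. Service 248; fixed 79; total 327.
{S1}: service 328 + fixed 26 = 354
No other subset beats 300.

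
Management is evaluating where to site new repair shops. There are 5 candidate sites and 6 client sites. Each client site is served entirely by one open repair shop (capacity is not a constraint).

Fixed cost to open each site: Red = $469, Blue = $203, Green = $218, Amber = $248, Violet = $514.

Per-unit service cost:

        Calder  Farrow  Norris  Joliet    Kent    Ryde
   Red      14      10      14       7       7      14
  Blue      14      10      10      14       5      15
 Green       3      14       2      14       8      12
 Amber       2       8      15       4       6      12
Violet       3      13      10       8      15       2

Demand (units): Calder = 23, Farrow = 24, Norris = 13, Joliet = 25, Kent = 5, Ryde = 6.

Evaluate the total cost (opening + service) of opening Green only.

Each client site is assigned to its cheapest site among the open ones.
{Green}: Calder→Green 3·23=69, Farrow→Green 14·24=336, Norris→Green 2·13=26, Joliet→Green 14·25=350, Kent→Green 8·5=40, Ryde→Green 12·6=72. Service 893; fixed 218; total 1111.

Total cost: 1111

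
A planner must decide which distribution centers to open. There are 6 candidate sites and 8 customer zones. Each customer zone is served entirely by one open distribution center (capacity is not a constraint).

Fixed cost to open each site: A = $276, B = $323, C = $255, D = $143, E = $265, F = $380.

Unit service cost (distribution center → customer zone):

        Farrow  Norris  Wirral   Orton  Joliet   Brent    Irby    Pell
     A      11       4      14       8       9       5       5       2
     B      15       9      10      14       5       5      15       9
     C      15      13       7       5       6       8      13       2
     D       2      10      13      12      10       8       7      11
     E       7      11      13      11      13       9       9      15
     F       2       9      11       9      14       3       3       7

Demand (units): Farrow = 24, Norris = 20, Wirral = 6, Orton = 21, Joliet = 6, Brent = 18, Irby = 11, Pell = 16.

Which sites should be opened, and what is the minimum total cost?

For any fixed open set, each customer zone goes to its cheapest open site; total = fixed + service.
{A, D}: Farrow→D 2·24=48, Norris→A 4·20=80, Wirral→D 13·6=78, Orton→A 8·21=168, Joliet→A 9·6=54, Brent→A 5·18=90, Irby→A 5·11=55, Pell→A 2·16=32. Service 605; fixed 419; total 1024.
{C, D}: service 684 + fixed 398 = 1082
{A}: service 827 + fixed 276 = 1103
{A, B, C, D, E, F}: Farrow→D 2·24=48, Norris→A 4·20=80, Wirral→C 7·6=42, Orton→C 5·21=105, Joliet→B 5·6=30, Brent→F 3·18=54, Irby→F 3·11=33, Pell→A 2·16=32. Service 424; fixed 1642; total 2066.
No other subset beats 1024.

Open A and D; minimum total cost 1024.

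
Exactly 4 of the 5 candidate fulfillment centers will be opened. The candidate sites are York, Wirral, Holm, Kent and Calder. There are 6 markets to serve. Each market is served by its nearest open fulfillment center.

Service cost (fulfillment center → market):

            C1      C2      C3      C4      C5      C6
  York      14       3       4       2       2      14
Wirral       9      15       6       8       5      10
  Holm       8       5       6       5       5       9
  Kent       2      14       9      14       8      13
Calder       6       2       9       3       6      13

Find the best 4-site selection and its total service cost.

With exactly 4 open, each market uses its cheapest among the chosen.
{York, Holm, Kent, Calder}: C1→Kent 2, C2→Calder 2, C3→York 4, C4→York 2, C5→York 2, C6→Holm 9. Service cost 21.
{York, Wirral, Holm, Kent}: service cost 22
{York, Wirral, Kent, Calder}: service cost 22
Among all 5 size-4 choices, {York, Holm, Kent, Calder} is lowest.

Choose York, Holm, Kent and Calder; total service cost 21.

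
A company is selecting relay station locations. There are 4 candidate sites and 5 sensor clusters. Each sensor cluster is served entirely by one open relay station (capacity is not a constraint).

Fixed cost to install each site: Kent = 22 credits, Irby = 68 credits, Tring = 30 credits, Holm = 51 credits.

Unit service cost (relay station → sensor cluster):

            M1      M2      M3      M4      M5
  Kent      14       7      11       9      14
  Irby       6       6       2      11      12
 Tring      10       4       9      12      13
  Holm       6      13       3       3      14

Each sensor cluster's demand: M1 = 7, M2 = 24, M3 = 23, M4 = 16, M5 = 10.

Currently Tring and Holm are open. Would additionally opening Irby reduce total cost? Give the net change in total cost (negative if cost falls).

Current service cost with {Tring, Holm}: 385.
Adding Irby: each sensor cluster re-picks its cheapest; new service cost 352, saving 33.
Extra fixed cost: 68. Net change = 68 − 33 = 35.
(Totals: 466 → 501.)

No — net change +35 (cost rises by 35).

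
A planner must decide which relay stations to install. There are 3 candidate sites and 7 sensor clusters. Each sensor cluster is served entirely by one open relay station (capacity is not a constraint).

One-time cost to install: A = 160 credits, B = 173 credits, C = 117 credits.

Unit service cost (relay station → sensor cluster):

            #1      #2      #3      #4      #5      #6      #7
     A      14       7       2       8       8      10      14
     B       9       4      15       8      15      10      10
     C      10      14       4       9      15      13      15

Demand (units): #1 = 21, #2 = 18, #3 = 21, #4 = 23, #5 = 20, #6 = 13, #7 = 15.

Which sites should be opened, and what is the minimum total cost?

For any fixed open set, each sensor cluster goes to its cheapest open site; total = fixed + service.
{A, B}: #1→B 9·21=189, #2→B 4·18=72, #3→A 2·21=42, #4→A 8·23=184, #5→A 8·20=160, #6→A 10·13=130, #7→B 10·15=150. Service 927; fixed 333; total 1260.
{A}: service 1146 + fixed 160 = 1306
{A, C}: service 1062 + fixed 277 = 1339
{A, B, C}: service 927 + fixed 450 = 1377
No other subset beats 1260.

Open A and B; minimum total cost 1260.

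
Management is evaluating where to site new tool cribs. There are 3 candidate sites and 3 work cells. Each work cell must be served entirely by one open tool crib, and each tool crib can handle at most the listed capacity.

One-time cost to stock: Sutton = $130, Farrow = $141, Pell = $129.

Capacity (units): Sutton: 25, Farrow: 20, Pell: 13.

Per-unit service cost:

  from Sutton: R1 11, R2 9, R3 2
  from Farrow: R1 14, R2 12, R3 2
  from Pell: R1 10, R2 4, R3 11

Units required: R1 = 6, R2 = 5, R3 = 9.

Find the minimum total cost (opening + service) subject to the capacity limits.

Open {Sutton}: R1→Sutton 11·6=66, R2→Sutton 9·5=45, R3→Sutton 2·9=18.
Loads: Sutton carries 20/25. Service 129; fixed 130; total 259.
Next best feasible plan costs 303.

Minimum total cost: 259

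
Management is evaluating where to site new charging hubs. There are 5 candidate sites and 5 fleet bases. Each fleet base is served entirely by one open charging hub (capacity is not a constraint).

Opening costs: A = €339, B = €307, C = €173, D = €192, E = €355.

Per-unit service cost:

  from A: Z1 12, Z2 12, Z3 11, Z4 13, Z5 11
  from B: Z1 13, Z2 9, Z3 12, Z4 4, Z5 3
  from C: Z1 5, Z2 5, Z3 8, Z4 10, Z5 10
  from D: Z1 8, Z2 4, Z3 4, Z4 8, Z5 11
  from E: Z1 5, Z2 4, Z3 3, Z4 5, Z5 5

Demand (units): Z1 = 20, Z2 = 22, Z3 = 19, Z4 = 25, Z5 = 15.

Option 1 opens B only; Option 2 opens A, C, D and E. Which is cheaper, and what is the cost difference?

Option 1 is cheaper by 366.

Option 1: {B}: Z1→B 13·20=260, Z2→B 9·22=198, Z3→B 12·19=228, Z4→B 4·25=100, Z5→B 3·15=45. Service 831; fixed 307; total 1138.
Option 2: {A, C, D, E}: Z1→C 5·20=100, Z2→D 4·22=88, Z3→E 3·19=57, Z4→E 5·25=125, Z5→E 5·15=75. Service 445; fixed 1059; total 1504.
Difference: |1138 − 1504| = 366.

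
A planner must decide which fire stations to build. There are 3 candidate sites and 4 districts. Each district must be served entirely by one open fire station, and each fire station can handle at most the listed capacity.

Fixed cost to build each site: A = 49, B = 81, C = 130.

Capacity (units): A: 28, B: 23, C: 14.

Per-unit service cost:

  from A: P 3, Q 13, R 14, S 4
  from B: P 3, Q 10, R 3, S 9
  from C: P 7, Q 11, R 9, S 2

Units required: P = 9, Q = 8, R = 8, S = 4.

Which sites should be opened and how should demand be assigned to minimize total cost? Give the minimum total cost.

Open {A, B}: P→A 3·9=27, Q→B 10·8=80, R→B 3·8=24, S→A 4·4=16.
Loads: A carries 13/28, B carries 16/23. Service 147; fixed 130; total 277.
Next best feasible plan costs 297.

Minimum total cost: 277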